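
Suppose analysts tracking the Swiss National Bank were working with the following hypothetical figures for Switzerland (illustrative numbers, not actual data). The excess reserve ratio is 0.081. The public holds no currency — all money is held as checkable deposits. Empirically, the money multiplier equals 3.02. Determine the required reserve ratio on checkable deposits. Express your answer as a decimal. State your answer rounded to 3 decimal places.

0.250

Using m = 3.02. Since m = (1 + c)/(c + rr + e), the denominator satisfies c + rr + e = (1 + c)/m = (1 + 0) / 3.02 ≈ 0.331126.
With c = 0 and e = 0.081, the required reserve ratio on checkable deposits is 0.331126 − 0 − 0.081 = 0.250126.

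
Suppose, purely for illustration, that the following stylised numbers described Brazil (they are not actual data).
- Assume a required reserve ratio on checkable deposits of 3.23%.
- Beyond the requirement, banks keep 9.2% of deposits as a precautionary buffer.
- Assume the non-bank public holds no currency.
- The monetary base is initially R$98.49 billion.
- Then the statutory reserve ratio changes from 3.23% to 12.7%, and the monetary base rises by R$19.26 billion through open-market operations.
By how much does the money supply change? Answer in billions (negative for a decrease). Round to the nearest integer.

-255 billion

Before: m₁ = 1 / (0.0323 + 0.092) ≈ 8.0451, MB₁ = 98.49, so M₁ = 8.0451 × 98.49 ≈ 792.3619 billion.
After: m₂ = 1 / (0.127 + 0.092) ≈ 4.5662, MB₂ = 98.49 + 19.26 = 117.75, so M₂ = 4.5662 × 117.75 ≈ 537.6701 billion.
ΔM = M₂ − M₁ = 537.6701 − 792.3619 = -254.6918 billion.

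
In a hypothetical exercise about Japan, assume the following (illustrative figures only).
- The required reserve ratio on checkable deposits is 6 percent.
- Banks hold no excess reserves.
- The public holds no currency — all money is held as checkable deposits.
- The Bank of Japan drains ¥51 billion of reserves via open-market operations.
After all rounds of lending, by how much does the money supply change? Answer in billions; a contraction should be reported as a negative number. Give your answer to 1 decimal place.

The simple money multiplier is m = 1/rr = 1/0.06 ≈ 16.6667.
An open-market sale reduces the monetary base by 51 billion, so ΔM = m × ΔMB = 16.6667 × (−51) = -850.0017 billion.

-850.0 billion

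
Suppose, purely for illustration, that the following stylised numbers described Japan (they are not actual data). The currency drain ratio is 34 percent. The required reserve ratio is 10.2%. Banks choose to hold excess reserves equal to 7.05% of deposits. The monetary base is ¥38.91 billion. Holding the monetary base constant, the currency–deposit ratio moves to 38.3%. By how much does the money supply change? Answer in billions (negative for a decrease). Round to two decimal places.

-4.86 billion

Initially m₁ = (1 + 0.34) / (0.102 + 0.0705 + 0.34) ≈ 2.61463, so M₁ = 2.61463 × 38.91 ≈ 101.7353 billion.
After the change m₂ = (1 + 0.383) / (0.102 + 0.0705 + 0.383) ≈ 2.48965, so M₂ = 2.48965 × 38.91 ≈ 96.8723 billion.
ΔM = M₂ − M₁ = 96.8723 − 101.7353 = -4.863 billion.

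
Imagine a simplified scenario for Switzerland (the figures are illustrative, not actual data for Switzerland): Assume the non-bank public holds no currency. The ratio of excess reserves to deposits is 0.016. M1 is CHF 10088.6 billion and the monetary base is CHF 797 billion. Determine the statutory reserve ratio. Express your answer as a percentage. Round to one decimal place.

6.3%

Using m = M/MB = 10088.6/797 ≈ 12.658218. Since m = (1 + c)/(c + rr + e), the denominator satisfies c + rr + e = (1 + c)/m = (1 + 0) / 12.658218 ≈ 0.079000.
With c = 0 and e = 0.016, the statutory reserve ratio is 0.079000 − 0 − 0.016 = 0.063.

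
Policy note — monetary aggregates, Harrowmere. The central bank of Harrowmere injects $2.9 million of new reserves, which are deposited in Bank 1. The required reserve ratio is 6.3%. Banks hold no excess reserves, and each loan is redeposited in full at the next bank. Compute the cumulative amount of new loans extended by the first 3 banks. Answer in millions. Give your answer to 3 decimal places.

Bank i lends (1 − rr)^i of the original deposit: Bank 1 lends 2.9·0.9370 = 2.7173, Bank 2 lends 2.9·0.9370² ≈ 2.5461, and so on.
Summing a geometric series: total = 2.9·[0.9370·(1 − 0.9370^3) / (1 − 0.9370)] ≈ 7.6491 million.

$7.649 million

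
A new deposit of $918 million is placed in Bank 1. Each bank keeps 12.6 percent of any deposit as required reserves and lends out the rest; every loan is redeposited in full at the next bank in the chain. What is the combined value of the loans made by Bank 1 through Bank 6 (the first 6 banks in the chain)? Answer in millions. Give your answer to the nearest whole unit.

$3529 million

Bank i lends (1 − rr)^i of the original deposit: Bank 1 lends 918·0.8740 = 802.3320, Bank 2 lends 918·0.8740² ≈ 701.2382, and so on.
Summing a geometric series: total = 918·[0.8740·(1 − 0.8740^6) / (1 − 0.8740)] ≈ 3529.4544 million.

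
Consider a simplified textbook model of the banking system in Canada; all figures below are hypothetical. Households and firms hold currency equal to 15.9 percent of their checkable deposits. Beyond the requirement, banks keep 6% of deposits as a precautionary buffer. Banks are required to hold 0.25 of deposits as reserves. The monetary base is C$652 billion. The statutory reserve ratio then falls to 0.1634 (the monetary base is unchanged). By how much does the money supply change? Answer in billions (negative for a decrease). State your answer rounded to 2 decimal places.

C$364.89 billion

Initially m₁ = (1 + 0.159) / (0.25 + 0.06 + 0.159) ≈ 2.471215, so M₁ = 2.471215 × 652 ≈ 1611.2322 billion.
After the change m₂ = (1 + 0.159) / (0.1634 + 0.06 + 0.159) ≈ 3.030858, so M₂ = 3.030858 × 652 ≈ 1976.1194 billion.
ΔM = M₂ − M₁ = 1976.1194 − 1611.2322 = 364.8872 billion.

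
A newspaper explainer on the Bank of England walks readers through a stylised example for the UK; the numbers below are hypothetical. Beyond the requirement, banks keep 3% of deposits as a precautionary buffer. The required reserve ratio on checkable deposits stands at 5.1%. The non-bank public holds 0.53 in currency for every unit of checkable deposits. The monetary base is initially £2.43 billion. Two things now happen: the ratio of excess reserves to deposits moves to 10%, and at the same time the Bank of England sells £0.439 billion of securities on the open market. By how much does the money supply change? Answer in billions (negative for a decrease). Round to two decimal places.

Before: m₁ = (1 + 0.53) / (0.051 + 0.03 + 0.53) ≈ 2.5041, MB₁ = 2.43, so M₁ = 2.5041 × 2.43 ≈ 6.085 billion.
After: m₂ = (1 + 0.53) / (0.051 + 0.1 + 0.53) ≈ 2.2467, MB₂ = 2.43 − 0.439 = 1.991, so M₂ = 2.2467 × 1.991 ≈ 4.4732 billion.
ΔM = M₂ − M₁ = 4.4732 − 6.085 = -1.6118 billion.

-1.61 billion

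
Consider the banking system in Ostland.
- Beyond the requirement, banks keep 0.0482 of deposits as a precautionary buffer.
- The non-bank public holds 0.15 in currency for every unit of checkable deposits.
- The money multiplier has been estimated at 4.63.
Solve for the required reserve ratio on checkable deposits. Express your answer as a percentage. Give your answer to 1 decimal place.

Using m = 4.63. Since m = (1 + c)/(c + rr + e), the denominator satisfies c + rr + e = (1 + c)/m = (1 + 0.15) / 4.63 ≈ 0.248380.
With c = 0.15 and e = 0.0482, the required reserve ratio on checkable deposits is 0.248380 − 0.15 − 0.0482 = 0.05018.

5.0%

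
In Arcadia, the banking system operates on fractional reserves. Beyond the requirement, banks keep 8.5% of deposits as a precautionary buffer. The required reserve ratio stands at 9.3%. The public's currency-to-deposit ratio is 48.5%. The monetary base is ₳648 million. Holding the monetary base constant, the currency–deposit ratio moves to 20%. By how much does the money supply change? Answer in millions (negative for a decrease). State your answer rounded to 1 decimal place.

Initially m₁ = (1 + 0.485) / (0.093 + 0.085 + 0.485) ≈ 2.23982, so M₁ = 2.23982 × 648 ≈ 1451.4034 million.
After the change m₂ = (1 + 0.2) / (0.093 + 0.085 + 0.2) ≈ 3.17460, so M₂ = 3.17460 × 648 = 2057.1408 million.
ΔM = M₂ − M₁ = 2057.1408 − 1451.4034 = 605.7374 million.

₳605.7 million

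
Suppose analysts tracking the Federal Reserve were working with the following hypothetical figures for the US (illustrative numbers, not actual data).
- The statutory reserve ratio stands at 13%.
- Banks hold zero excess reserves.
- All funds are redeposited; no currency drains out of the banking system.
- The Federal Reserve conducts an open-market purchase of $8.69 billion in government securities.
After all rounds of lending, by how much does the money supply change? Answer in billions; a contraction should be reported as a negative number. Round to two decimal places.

The simple money multiplier is m = 1/rr = 1/0.13 ≈ 7.6923.
An open-market purchase increases the monetary base by 8.69 billion, so ΔM = m × ΔMB = 7.6923 × 8.69 ≈ 66.8461 billion.

$66.85 billion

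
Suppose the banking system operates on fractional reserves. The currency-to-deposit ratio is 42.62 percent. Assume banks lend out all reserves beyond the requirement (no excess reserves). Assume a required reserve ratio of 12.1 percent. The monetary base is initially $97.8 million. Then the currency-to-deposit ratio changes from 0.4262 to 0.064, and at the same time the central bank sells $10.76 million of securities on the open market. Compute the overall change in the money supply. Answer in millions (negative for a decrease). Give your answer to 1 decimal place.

$245.7 million

Before: m₁ = (1 + 0.4262) / (0.121 + 0.4262) ≈ 2.6064, MB₁ = 97.8, so M₁ = 2.6064 × 97.8 ≈ 254.9059 million.
After: m₂ = (1 + 0.064) / (0.121 + 0.064) ≈ 5.7514, MB₂ = 97.8 − 10.76 = 87.04, so M₂ = 5.7514 × 87.04 ≈ 500.6019 million.
ΔM = M₂ − M₁ = 500.6019 − 254.9059 = 245.696 million.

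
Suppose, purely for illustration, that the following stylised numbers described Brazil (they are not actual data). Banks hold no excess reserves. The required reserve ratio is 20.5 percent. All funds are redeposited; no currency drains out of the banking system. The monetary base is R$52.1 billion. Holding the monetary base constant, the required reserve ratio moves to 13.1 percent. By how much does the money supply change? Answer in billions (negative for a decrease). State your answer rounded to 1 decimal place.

R$143.6 billion

Initially m₁ = 1 / (0.205) ≈ 4.8780, so M₁ = 4.8780 × 52.1 = 254.1438 billion.
After the change m₂ = 1 / (0.131) ≈ 7.6336, so M₂ = 7.6336 × 52.1 ≈ 397.7106 billion.
ΔM = M₂ − M₁ = 397.7106 − 254.1438 = 143.5668 billion.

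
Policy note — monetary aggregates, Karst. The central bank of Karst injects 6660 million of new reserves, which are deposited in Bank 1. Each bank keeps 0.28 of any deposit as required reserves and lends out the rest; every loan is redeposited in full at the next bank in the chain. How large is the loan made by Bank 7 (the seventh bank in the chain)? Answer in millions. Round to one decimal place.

668.0 million

Each bank lends a fraction (1 − rr) = 0.7200 of the deposit it receives, so Bank 7 receives 6660·0.7200^6 and lends 6660·0.7200^7 ≈ 668.0388 million.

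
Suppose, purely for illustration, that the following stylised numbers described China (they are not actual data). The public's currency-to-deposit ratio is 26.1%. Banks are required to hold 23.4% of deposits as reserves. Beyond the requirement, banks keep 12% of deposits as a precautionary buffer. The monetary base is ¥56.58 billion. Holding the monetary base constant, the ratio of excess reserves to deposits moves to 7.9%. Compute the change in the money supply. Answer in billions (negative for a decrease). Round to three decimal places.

¥8.287 billion

Initially m₁ = (1 + 0.261) / (0.234 + 0.12 + 0.261) ≈ 2.050407, so M₁ = 2.050407 × 56.58 ≈ 116.012 billion.
After the change m₂ = (1 + 0.261) / (0.234 + 0.079 + 0.261) ≈ 2.196864, so M₂ = 2.196864 × 56.58 ≈ 124.2986 billion.
ΔM = M₂ − M₁ = 124.2986 − 116.012 = 8.2866 billion.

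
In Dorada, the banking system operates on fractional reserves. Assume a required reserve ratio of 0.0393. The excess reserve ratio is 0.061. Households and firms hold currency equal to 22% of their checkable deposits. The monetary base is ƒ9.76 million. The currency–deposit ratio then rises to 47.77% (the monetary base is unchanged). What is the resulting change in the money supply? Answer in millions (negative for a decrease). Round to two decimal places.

Initially m₁ = (1 + 0.22) / (0.0393 + 0.061 + 0.22) ≈ 3.8089, so M₁ = 3.8089 × 9.76 ≈ 37.1749 million.
After the change m₂ = (1 + 0.4777) / (0.0393 + 0.061 + 0.4777) ≈ 2.5566, so M₂ = 2.5566 × 9.76 ≈ 24.9524 million.
ΔM = M₂ − M₁ = 24.9524 − 37.1749 = -12.2225 million.

-12.22 million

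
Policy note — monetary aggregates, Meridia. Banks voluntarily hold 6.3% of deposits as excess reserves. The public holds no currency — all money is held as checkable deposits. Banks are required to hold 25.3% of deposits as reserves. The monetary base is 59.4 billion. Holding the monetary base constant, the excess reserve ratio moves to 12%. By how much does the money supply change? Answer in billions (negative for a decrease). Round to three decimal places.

-28.725 billion

Initially m₁ = 1 / (0.253 + 0.063) ≈ 3.164557, so M₁ = 3.164557 × 59.4 ≈ 187.9747 billion.
After the change m₂ = 1 / (0.253 + 0.12) ≈ 2.680965, so M₂ = 2.680965 × 59.4 ≈ 159.2493 billion.
ΔM = M₂ − M₁ = 159.2493 − 187.9747 = -28.7254 billion.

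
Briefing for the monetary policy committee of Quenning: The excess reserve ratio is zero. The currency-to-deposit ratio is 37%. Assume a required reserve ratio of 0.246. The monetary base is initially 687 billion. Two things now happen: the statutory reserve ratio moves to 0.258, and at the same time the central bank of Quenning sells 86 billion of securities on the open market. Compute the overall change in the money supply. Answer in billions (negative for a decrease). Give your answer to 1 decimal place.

Before: m₁ = (1 + 0.37) / (0.246 + 0.37) ≈ 2.22403, MB₁ = 687, so M₁ = 2.22403 × 687 ≈ 1527.9086 billion.
After: m₂ = (1 + 0.37) / (0.258 + 0.37) ≈ 2.18153, MB₂ = 687 − 86 = 601, so M₂ = 2.18153 × 601 ≈ 1311.0995 billion.
ΔM = M₂ − M₁ = 1311.0995 − 1527.9086 = -216.8091 billion.

-216.8 billion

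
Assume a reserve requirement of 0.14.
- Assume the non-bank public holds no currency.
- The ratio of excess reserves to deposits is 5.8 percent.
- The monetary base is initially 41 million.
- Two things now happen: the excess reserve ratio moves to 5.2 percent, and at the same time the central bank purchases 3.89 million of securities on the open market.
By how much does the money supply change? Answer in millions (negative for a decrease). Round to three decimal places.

Before: m₁ = 1 / (0.14 + 0.058) ≈ 5.050505, MB₁ = 41, so M₁ = 5.050505 × 41 ≈ 207.0707 million.
After: m₂ = 1 / (0.14 + 0.052) ≈ 5.208333, MB₂ = 41 + 3.89 = 44.89, so M₂ = 5.208333 × 44.89 ≈ 233.8021 million.
ΔM = M₂ − M₁ = 233.8021 − 207.0707 = 26.7314 million.

26.731 million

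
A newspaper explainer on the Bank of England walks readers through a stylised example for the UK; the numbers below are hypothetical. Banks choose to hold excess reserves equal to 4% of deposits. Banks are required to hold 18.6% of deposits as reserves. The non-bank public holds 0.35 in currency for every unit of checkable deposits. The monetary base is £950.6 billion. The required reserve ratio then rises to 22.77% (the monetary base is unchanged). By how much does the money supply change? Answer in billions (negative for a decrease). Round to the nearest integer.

Initially m₁ = (1 + 0.35) / (0.186 + 0.04 + 0.35) ≈ 2.3438, so M₁ = 2.3438 × 950.6 ≈ 2228.0163 billion.
After the change m₂ = (1 + 0.35) / (0.2277 + 0.04 + 0.35) ≈ 2.1855, so M₂ = 2.1855 × 950.6 = 2077.5363 billion.
ΔM = M₂ − M₁ = 2077.5363 − 2228.0163 = -150.48 billion.

-150 billion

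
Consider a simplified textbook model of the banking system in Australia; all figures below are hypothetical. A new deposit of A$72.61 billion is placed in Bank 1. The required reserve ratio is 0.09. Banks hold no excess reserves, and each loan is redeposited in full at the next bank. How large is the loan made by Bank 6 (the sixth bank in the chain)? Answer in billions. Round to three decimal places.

A$41.233 billion

Each bank lends a fraction (1 − rr) = 0.9100 of the deposit it receives, so Bank 6 receives 72.61·0.9100^5 and lends 72.61·0.9100^6 ≈ 41.2330 billion.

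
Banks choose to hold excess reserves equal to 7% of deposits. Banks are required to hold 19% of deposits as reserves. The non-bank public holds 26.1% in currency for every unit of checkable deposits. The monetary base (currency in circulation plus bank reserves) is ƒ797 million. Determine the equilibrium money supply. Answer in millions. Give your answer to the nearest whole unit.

ƒ1929 million

The money multiplier is m = (1 + c) / (rr + e + c) = (1 + 0.261) / (0.19 + 0.07 + 0.261) ≈ 2.4203.
So M = m × MB = 2.4203 × 797 = 1928.9791 million.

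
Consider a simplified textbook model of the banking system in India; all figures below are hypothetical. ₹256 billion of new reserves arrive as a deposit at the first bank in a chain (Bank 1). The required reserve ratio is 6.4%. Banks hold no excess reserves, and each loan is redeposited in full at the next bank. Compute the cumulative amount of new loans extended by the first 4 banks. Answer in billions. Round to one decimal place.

₹870.3 billion

Bank i lends (1 − rr)^i of the original deposit: Bank 1 lends 256·0.9360 = 239.6160, Bank 2 lends 256·0.9360² ≈ 224.2806, and so on.
Summing a geometric series: total = 256·[0.9360·(1 − 0.9360^4) / (1 − 0.9360)] ≈ 870.3145 billion.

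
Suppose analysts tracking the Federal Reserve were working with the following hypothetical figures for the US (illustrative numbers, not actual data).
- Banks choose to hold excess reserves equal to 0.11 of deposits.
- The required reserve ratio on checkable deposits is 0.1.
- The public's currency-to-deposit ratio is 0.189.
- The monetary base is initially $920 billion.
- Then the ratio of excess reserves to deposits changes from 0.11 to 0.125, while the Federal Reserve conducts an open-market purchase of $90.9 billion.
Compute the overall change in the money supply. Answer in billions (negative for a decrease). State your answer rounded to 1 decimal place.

Before: m₁ = (1 + 0.189) / (0.1 + 0.11 + 0.189) ≈ 2.979950, MB₁ = 920, so M₁ = 2.979950 × 920 = 2741.554 billion.
After: m₂ = (1 + 0.189) / (0.1 + 0.125 + 0.189) ≈ 2.871981, MB₂ = 920 + 90.9 = 1010.9, so M₂ = 2.871981 × 1010.9 ≈ 2903.2856 billion.
ΔM = M₂ − M₁ = 2903.2856 − 2741.554 = 161.7316 billion.

$161.7 billion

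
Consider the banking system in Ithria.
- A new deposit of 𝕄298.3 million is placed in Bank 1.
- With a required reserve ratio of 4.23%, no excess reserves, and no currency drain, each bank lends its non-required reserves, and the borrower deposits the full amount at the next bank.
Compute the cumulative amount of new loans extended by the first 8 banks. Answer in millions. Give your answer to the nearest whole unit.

𝕄1974 million

Bank i lends (1 − rr)^i of the original deposit: Bank 1 lends 298.3·0.9577 ≈ 285.6819, Bank 2 lends 298.3·0.9577² ≈ 273.5976, and so on.
Summing a geometric series: total = 298.3·[0.9577·(1 − 0.9577^8) / (1 − 0.9577)] ≈ 1974.2556 million.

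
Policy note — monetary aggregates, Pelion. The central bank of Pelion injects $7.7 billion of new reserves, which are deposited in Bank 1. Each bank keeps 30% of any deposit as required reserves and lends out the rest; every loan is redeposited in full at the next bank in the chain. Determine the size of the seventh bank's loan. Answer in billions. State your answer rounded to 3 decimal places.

$0.634 billion

Each bank lends a fraction (1 − rr) = 0.7000 of the deposit it receives, so Bank 7 receives 7.7·0.7000^6 and lends 7.7·0.7000^7 ≈ 0.6341 billion.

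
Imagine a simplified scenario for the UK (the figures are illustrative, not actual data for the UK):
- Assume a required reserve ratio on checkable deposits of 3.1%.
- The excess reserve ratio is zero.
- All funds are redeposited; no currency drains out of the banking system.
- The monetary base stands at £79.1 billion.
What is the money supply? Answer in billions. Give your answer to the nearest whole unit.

With no currency drain or excess reserves, the money multiplier is m = 1/rr = 1/0.031 ≈ 32.2581.
Money supply M = m × MB = 32.2581 × 79.1 ≈ 2551.6157 billion.

£2552 billion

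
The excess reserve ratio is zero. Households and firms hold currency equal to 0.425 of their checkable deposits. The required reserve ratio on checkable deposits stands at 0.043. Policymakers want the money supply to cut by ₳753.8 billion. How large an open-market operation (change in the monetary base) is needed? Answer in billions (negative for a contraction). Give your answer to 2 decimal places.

The money multiplier is m = (1 + c) / (rr + c) = (1 + 0.425) / (0.043 + 0.425) ≈ 3.044872.
ΔMB = ΔM / m = (−753.8) / 3.044872 ≈ -247.5638 billion.

-247.56 billion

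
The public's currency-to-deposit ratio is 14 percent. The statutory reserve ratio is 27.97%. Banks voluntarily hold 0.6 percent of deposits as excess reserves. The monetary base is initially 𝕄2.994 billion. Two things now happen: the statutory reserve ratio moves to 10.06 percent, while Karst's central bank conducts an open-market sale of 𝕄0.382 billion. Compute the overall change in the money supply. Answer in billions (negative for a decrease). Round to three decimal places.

𝕄4.057 billion

Before: m₁ = (1 + 0.14) / (0.2797 + 0.006 + 0.14) ≈ 2.67794, MB₁ = 2.994, so M₁ = 2.67794 × 2.994 ≈ 8.0178 billion.
After: m₂ = (1 + 0.14) / (0.1006 + 0.006 + 0.14) ≈ 4.62287, MB₂ = 2.994 − 0.382 = 2.612, so M₂ = 4.62287 × 2.612 ≈ 12.0749 billion.
ΔM = M₂ − M₁ = 12.0749 − 8.0178 = 4.0571 billion.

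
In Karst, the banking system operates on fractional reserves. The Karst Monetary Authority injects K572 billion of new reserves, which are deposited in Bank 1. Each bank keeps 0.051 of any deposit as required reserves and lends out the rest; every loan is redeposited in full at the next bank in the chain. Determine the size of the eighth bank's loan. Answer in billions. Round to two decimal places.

Each bank lends a fraction (1 − rr) = 0.9490 of the deposit it receives, so Bank 8 receives 572·0.9490^7 and lends 572·0.9490^8 ≈ 376.2926 billion.

K376.29 billion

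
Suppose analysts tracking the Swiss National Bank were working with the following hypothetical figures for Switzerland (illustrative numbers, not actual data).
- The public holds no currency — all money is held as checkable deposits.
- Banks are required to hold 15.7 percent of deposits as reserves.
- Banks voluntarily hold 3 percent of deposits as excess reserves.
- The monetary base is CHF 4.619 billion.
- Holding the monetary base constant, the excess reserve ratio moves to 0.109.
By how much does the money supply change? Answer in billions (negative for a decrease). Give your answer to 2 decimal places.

-7.34 billion

Initially m₁ = 1 / (0.157 + 0.03) ≈ 5.3476, so M₁ = 5.3476 × 4.619 ≈ 24.7006 billion.
After the change m₂ = 1 / (0.157 + 0.109) ≈ 3.7594, so M₂ = 3.7594 × 4.619 ≈ 17.3647 billion.
ΔM = M₂ − M₁ = 17.3647 − 24.7006 = -7.3359 billion.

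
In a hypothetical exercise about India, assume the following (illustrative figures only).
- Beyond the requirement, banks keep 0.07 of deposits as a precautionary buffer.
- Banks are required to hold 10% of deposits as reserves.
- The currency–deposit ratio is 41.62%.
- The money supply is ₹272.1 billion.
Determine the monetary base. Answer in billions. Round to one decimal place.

The money multiplier is m = (1 + c) / (rr + e + c) = (1 + 0.4162) / (0.1 + 0.07 + 0.4162) ≈ 2.41590.
MB = M / m = 272.1 / 2.41590 ≈ 112.6288 billion.

₹112.6 billion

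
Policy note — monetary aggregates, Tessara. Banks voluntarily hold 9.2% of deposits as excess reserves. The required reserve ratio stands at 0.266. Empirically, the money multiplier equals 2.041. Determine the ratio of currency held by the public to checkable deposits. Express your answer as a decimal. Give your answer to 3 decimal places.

0.259

Using m = 2.041. From m = (1 + c)/(c + rr + e), rearranging gives 1 + c = m·(c + rr + e), so c·(1 − m) = m·(rr + e) − 1.
Hence c = [m·(rr + e) − 1]/(1 − m) = [2.041 × (0.266 + 0.092) − 1] / (1 − 2.041) ≈ 0.258715.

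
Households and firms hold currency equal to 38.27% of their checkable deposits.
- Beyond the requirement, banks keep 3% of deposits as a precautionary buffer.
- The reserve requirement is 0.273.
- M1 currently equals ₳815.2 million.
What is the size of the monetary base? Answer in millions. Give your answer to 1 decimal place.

The money multiplier is m = (1 + c) / (rr + e + c) = (1 + 0.3827) / (0.273 + 0.03 + 0.3827) ≈ 2.01648.
MB = M / m = 815.2 / 2.01648 ≈ 404.2688 million.

₳404.3 million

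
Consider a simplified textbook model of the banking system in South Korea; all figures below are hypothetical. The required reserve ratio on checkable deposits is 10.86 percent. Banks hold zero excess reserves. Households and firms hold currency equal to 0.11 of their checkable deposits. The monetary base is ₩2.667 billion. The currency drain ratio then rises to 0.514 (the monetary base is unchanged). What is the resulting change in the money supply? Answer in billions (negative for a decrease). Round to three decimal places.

Initially m₁ = (1 + 0.11) / (0.1086 + 0.11) ≈ 5.07777, so M₁ = 5.07777 × 2.667 ≈ 13.5424 billion.
After the change m₂ = (1 + 0.514) / (0.1086 + 0.514) ≈ 2.43174, so M₂ = 2.43174 × 2.667 ≈ 6.4855 billion.
ΔM = M₂ − M₁ = 6.4855 − 13.5424 = -7.0569 billion.

-7.057 billion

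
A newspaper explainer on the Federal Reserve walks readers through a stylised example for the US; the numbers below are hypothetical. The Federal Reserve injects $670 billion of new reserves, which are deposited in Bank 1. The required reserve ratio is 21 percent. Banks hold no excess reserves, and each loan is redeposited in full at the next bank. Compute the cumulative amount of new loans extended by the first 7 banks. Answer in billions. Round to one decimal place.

$2036.4 billion

Bank i lends (1 − rr)^i of the original deposit: Bank 1 lends 670·0.7900 = 529.3000, Bank 2 lends 670·0.7900² = 418.1470, and so on.
Summing a geometric series: total = 670·[0.7900·(1 − 0.7900^7) / (1 − 0.7900)] ≈ 2036.4462 billion.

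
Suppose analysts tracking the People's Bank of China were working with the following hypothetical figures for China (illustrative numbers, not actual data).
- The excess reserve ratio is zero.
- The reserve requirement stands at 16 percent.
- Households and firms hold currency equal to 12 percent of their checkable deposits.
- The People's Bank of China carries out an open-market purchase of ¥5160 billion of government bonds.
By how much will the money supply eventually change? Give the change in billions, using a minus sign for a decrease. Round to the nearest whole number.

¥20640 billion

The money multiplier is m = (1 + c) / (rr + c) = (1 + 0.12) / (0.16 + 0.12) = 4.
The purchase adds 5160 billion of base, so ΔM = m × ΔMB = 4 × (+5160) = 20640 billion.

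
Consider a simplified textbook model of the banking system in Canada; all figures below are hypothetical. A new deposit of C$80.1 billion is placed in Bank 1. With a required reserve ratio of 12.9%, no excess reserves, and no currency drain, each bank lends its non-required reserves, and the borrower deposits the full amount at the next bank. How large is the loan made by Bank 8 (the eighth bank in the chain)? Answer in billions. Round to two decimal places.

Each bank lends a fraction (1 − rr) = 0.8710 of the deposit it receives, so Bank 8 receives 80.1·0.8710^7 and lends 80.1·0.8710^8 ≈ 26.5325 billion.

C$26.53 billion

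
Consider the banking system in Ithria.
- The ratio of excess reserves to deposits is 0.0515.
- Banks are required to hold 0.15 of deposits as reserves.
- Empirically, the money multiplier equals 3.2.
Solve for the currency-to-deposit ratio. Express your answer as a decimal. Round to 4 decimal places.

Using m = 3.2. From m = (1 + c)/(c + rr + e), rearranging gives 1 + c = m·(c + rr + e), so c·(1 − m) = m·(rr + e) − 1.
Hence c = [m·(rr + e) − 1]/(1 − m) = [3.2 × (0.15 + 0.0515) − 1] / (1 − 3.2) ≈ 0.161455.

0.1615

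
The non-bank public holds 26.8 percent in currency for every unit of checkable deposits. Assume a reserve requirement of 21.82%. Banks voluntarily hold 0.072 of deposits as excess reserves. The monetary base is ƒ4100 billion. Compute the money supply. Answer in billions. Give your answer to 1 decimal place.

The money multiplier is m = (1 + c) / (rr + e + c) = (1 + 0.268) / (0.2182 + 0.072 + 0.268) ≈ 2.271587.
So M = m × MB = 2.271587 × 4100 = 9313.5067 billion.

ƒ9313.5 billion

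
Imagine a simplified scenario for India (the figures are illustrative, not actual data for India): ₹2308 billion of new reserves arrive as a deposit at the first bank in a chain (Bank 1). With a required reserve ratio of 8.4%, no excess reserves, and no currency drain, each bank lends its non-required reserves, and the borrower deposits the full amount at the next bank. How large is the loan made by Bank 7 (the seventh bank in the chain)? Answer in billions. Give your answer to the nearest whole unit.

₹1249 billion

Each bank lends a fraction (1 − rr) = 0.9160 of the deposit it receives, so Bank 7 receives 2308·0.9160^6 and lends 2308·0.9160^7 ≈ 1248.8323 billion.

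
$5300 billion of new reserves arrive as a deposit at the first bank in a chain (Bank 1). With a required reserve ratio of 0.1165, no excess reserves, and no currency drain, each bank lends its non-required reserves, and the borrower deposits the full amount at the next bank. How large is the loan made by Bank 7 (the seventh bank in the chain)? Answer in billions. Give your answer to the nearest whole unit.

Each bank lends a fraction (1 − rr) = 0.8835 of the deposit it receives, so Bank 7 receives 5300·0.8835^6 and lends 5300·0.8835^7 ≈ 2227.0078 billion.

$2227 billion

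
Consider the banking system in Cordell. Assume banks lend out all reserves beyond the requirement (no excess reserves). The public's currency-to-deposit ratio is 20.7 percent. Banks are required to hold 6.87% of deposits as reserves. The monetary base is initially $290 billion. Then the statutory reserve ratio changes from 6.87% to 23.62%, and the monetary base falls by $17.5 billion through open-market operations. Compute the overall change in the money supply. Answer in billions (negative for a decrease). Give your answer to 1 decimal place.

-527.5 billion

Before: m₁ = (1 + 0.207) / (0.0687 + 0.207) ≈ 4.37795, MB₁ = 290, so M₁ = 4.37795 × 290 = 1269.6055 billion.
After: m₂ = (1 + 0.207) / (0.2362 + 0.207) ≈ 2.72338, MB₂ = 290 − 17.5 = 272.5, so M₂ = 2.72338 × 272.5 ≈ 742.1211 billion.
ΔM = M₂ − M₁ = 742.1211 − 1269.6055 = -527.4844 billion.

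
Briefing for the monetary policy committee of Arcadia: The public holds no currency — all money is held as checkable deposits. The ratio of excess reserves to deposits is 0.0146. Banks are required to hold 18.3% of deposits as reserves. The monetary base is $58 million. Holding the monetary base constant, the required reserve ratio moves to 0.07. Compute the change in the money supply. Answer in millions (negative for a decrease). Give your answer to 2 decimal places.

Initially m₁ = 1 / (0.183 + 0.0146) ≈ 5.06073, so M₁ = 5.06073 × 58 ≈ 293.5223 million.
After the change m₂ = 1 / (0.07 + 0.0146) ≈ 11.82033, so M₂ = 11.82033 × 58 ≈ 685.5791 million.
ΔM = M₂ − M₁ = 685.5791 − 293.5223 = 392.0568 million.

$392.06 million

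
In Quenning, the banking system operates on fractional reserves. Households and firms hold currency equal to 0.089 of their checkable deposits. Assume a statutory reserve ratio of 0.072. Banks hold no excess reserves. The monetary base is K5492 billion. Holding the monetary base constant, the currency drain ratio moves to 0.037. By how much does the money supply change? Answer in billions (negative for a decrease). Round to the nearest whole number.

Initially m₁ = (1 + 0.089) / (0.072 + 0.089) ≈ 6.76398, so M₁ = 6.76398 × 5492 ≈ 37147.7782 billion.
After the change m₂ = (1 + 0.037) / (0.072 + 0.037) ≈ 9.51376, so M₂ = 9.51376 × 5492 ≈ 52249.5699 billion.
ΔM = M₂ − M₁ = 52249.5699 − 37147.7782 = 15101.7917 billion.

K15102 billion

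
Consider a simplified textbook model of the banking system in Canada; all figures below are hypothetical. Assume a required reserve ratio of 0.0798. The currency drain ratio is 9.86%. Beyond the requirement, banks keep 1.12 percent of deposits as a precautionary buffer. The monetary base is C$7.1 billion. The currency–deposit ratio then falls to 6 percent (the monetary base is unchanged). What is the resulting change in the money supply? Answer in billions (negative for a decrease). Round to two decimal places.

Initially m₁ = (1 + 0.0986) / (0.0798 + 0.0112 + 0.0986) ≈ 5.7943, so M₁ = 5.7943 × 7.1 ≈ 41.1395 billion.
After the change m₂ = (1 + 0.06) / (0.0798 + 0.0112 + 0.06) ≈ 7.0199, so M₂ = 7.0199 × 7.1 ≈ 49.8413 billion.
ΔM = M₂ − M₁ = 49.8413 − 41.1395 = 8.7018 billion.

C$8.70 billion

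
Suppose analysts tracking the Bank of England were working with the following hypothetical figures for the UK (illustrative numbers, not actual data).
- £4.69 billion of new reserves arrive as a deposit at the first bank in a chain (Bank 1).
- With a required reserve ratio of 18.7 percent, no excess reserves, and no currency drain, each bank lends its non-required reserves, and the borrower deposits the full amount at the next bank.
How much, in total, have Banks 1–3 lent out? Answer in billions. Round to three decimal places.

Bank i lends (1 − rr)^i of the original deposit: Bank 1 lends 4.69·0.8130 ≈ 3.8130, Bank 2 lends 4.69·0.8130² ≈ 3.0999, and so on.
Summing a geometric series: total = 4.69·[0.8130·(1 − 0.8130^3) / (1 − 0.8130)] ≈ 9.4332 billion.

£9.433 billion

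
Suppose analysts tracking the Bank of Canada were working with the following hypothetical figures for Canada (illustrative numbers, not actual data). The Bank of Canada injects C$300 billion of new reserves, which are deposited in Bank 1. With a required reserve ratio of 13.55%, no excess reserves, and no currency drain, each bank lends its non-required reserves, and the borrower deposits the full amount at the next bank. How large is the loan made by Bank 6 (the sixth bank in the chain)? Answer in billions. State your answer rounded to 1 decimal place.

Each bank lends a fraction (1 − rr) = 0.8645 of the deposit it receives, so Bank 6 receives 300·0.8645^5 and lends 300·0.8645^6 ≈ 125.2308 billion.

C$125.2 billion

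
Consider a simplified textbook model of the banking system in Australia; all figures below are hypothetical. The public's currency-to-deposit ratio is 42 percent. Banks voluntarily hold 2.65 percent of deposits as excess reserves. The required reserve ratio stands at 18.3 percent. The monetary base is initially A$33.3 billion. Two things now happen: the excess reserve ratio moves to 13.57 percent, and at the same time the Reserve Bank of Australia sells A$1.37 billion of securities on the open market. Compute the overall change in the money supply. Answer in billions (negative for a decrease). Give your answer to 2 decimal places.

-13.74 billion

Before: m₁ = (1 + 0.42) / (0.183 + 0.0265 + 0.42) ≈ 2.25576, MB₁ = 33.3, so M₁ = 2.25576 × 33.3 ≈ 75.1168 billion.
After: m₂ = (1 + 0.42) / (0.183 + 0.1357 + 0.42) ≈ 1.92230, MB₂ = 33.3 − 1.37 = 31.93, so M₂ = 1.92230 × 31.93 ≈ 61.379 billion.
ΔM = M₂ − M₁ = 61.379 − 75.1168 = -13.7378 billion.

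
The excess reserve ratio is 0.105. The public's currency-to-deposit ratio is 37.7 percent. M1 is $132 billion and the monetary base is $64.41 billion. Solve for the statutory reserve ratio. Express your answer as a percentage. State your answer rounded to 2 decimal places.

18.99%

Using m = M/MB = 132/64.41 ≈ 2.049371. Since m = (1 + c)/(c + rr + e), the denominator satisfies c + rr + e = (1 + c)/m = (1 + 0.377) / 2.049371 ≈ 0.671913.
With c = 0.377 and e = 0.105, the statutory reserve ratio is 0.671913 − 0.377 − 0.105 = 0.189913.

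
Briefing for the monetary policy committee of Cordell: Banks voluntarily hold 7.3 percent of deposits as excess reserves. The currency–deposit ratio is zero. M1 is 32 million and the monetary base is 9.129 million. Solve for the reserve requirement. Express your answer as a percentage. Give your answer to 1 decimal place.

21.2%

Using m = M/MB = 32/9.129 ≈ 3.505313. Since m = (1 + c)/(c + rr + e), the denominator satisfies c + rr + e = (1 + c)/m = (1 + 0) / 3.505313 ≈ 0.285281.
With c = 0 and e = 0.073, the reserve requirement is 0.285281 − 0 − 0.073 = 0.212281.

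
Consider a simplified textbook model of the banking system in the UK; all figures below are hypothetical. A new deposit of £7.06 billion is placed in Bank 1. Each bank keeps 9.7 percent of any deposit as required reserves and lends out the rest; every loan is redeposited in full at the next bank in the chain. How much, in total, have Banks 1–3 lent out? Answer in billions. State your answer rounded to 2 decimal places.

Bank i lends (1 − rr)^i of the original deposit: Bank 1 lends 7.06·0.9030 ≈ 6.3752, Bank 2 lends 7.06·0.9030² ≈ 5.7568, and so on.
Summing a geometric series: total = 7.06·[0.9030·(1 − 0.9030^3) / (1 − 0.9030)] ≈ 17.3303 billion.

£17.33 billion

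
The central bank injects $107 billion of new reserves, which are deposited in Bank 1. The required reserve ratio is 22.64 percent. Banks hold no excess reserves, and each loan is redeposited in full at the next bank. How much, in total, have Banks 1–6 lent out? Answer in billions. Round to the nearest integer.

$287 billion

Bank i lends (1 − rr)^i of the original deposit: Bank 1 lends 107·0.7736 = 82.7752, Bank 2 lends 107·0.7736² ≈ 64.0349, and so on.
Summing a geometric series: total = 107·[0.7736·(1 − 0.7736^6) / (1 − 0.7736)] ≈ 287.2498 billion.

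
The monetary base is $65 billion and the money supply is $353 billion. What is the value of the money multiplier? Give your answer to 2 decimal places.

5.43

The money multiplier is m = M / MB = 353 / 65 ≈ 5.43077.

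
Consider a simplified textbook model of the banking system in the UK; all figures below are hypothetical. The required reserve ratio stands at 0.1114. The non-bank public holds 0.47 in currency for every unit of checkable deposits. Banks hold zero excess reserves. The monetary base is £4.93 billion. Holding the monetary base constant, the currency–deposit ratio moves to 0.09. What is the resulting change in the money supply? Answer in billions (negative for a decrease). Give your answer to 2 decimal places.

£14.22 billion

Initially m₁ = (1 + 0.47) / (0.1114 + 0.47) ≈ 2.5284, so M₁ = 2.5284 × 4.93 ≈ 12.465 billion.
After the change m₂ = (1 + 0.09) / (0.1114 + 0.09) ≈ 5.4121, so M₂ = 5.4121 × 4.93 ≈ 26.6817 billion.
ΔM = M₂ − M₁ = 26.6817 − 12.465 = 14.2167 billion.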